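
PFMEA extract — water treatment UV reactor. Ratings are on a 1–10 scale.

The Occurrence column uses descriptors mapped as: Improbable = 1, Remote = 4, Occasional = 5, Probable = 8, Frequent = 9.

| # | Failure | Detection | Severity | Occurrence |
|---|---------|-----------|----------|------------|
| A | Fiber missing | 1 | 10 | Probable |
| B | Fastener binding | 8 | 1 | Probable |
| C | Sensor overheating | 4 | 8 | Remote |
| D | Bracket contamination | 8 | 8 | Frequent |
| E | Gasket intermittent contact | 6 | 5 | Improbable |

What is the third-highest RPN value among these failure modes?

RPN = Severity × Occurrence × Detection:
  A: 10 × 8 × 1 = 80
  B: 1 × 8 × 8 = 64
  C: 8 × 4 × 4 = 128
  D: 8 × 9 × 8 = 576
  E: 5 × 1 × 6 = 30
Sorted descending: 576, 128, 80, 64, 30.
The third-highest RPN is 80 (A).

80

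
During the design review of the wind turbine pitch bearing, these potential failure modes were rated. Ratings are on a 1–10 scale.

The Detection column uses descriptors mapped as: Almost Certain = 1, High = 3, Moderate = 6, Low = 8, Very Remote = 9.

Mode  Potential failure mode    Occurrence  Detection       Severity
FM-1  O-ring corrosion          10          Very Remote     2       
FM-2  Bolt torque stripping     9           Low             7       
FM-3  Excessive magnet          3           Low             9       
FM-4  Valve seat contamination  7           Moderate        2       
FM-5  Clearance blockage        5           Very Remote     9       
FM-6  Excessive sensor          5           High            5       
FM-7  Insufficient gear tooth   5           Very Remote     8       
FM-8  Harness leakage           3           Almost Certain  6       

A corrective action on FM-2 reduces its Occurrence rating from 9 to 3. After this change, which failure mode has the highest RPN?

RPN = Severity × Occurrence × Detection:
  FM-1: 2 × 10 × 9 = 180
  FM-2: 7 × 9 × 8 = 504
  FM-3: 9 × 3 × 8 = 216
  FM-4: 2 × 7 × 6 = 84
  FM-5: 9 × 5 × 9 = 405
  FM-6: 5 × 5 × 3 = 75
  FM-7: 8 × 5 × 9 = 360
  FM-8: 6 × 3 × 1 = 18
After action: FM-2 → 7 × 3 × 8 = 168.
Revised RPNs: FM-5=405, FM-7=360, FM-3=216, FM-1=180, FM-2=168, FM-4=84, FM-6=75, FM-8=18.
Highest is now FM-5 (405).

FM-5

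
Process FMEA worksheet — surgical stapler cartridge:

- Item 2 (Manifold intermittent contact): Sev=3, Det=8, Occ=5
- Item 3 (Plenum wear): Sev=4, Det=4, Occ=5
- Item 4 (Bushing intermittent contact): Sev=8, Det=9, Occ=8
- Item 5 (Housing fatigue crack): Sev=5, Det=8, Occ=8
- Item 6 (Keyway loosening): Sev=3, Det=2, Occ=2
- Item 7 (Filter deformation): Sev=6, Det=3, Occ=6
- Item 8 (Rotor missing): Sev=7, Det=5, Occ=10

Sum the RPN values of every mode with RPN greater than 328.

RPN = Severity × Occurrence × Detection:
  Item 2: 3 × 5 × 8 = 120
  Item 3: 4 × 5 × 4 = 80
  Item 4: 8 × 8 × 9 = 576
  Item 5: 5 × 8 × 8 = 320
  Item 6: 3 × 2 × 2 = 12
  Item 7: 6 × 6 × 3 = 108
  Item 8: 7 × 10 × 5 = 350
RPN > 328: Item 4 (576), Item 8 (350).
Sum: 576 + 350 = 926.

926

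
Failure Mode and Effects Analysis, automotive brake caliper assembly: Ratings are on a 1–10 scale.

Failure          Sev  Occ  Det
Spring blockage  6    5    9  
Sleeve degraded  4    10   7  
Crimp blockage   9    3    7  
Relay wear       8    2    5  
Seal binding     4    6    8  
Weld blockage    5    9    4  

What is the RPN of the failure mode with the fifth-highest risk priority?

180

RPN = Severity × Occurrence × Detection:
  Spring blockage: 6 × 5 × 9 = 270
  Sleeve degraded: 4 × 10 × 7 = 280
  Crimp blockage: 9 × 3 × 7 = 189
  Relay wear: 8 × 2 × 5 = 80
  Seal binding: 4 × 6 × 8 = 192
  Weld blockage: 5 × 9 × 4 = 180
Sorted descending: 280, 270, 192, 189, 180, 80.
The fifth-highest RPN is 180 (Weld blockage).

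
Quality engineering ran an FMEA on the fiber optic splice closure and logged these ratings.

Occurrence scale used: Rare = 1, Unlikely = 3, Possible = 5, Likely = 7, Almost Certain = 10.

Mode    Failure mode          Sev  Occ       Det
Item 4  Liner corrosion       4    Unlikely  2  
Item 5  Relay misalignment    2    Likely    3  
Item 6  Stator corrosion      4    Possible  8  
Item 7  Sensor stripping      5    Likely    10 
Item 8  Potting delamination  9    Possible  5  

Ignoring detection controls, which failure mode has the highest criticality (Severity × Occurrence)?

Criticality = Severity × Occurrence:
  Item 4: 4 × 3 = 12
  Item 5: 2 × 7 = 14
  Item 6: 4 × 5 = 20
  Item 7: 5 × 7 = 35
  Item 8: 9 × 5 = 45
Highest criticality is 45 → Item 8.

Item 8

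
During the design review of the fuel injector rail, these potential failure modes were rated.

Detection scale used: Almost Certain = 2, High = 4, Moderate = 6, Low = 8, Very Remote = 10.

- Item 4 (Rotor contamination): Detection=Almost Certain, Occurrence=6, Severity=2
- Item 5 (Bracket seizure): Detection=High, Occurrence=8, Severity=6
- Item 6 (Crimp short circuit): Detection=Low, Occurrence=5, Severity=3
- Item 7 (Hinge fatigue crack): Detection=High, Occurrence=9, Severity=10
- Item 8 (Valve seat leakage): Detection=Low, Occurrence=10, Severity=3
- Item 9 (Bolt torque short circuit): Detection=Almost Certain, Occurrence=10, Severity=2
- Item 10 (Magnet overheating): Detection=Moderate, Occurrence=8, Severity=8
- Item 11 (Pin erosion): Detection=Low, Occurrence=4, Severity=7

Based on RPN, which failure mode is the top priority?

RPN = Severity × Occurrence × Detection:
  Item 4: 2 × 6 × 2 = 24
  Item 5: 6 × 8 × 4 = 192
  Item 6: 3 × 5 × 8 = 120
  Item 7: 10 × 9 × 4 = 360
  Item 8: 3 × 10 × 8 = 240
  Item 9: 2 × 10 × 2 = 40
  Item 10: 8 × 8 × 6 = 384
  Item 11: 7 × 4 × 8 = 224
Highest RPN is 384 → Item 10.

Item 10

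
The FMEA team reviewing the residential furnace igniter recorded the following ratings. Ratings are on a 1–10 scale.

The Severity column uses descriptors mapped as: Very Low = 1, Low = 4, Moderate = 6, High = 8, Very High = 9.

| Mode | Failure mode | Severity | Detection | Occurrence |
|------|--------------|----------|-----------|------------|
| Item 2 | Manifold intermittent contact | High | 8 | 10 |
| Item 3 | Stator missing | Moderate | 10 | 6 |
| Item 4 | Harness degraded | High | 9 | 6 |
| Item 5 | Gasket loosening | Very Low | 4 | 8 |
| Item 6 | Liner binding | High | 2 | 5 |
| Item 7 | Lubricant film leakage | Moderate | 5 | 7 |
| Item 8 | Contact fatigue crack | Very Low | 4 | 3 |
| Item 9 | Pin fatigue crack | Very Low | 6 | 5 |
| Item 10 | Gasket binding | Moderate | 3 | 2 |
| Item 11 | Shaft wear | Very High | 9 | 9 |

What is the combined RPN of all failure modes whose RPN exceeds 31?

2519

RPN = Severity × Occurrence × Detection:
  Item 2: 8 × 10 × 8 = 640
  Item 3: 6 × 6 × 10 = 360
  Item 4: 8 × 6 × 9 = 432
  Item 5: 1 × 8 × 4 = 32
  Item 6: 8 × 5 × 2 = 80
  Item 7: 6 × 7 × 5 = 210
  Item 8: 1 × 3 × 4 = 12
  Item 9: 1 × 5 × 6 = 30
  Item 10: 6 × 2 × 3 = 36
  Item 11: 9 × 9 × 9 = 729
RPN > 31: Item 2 (640), Item 3 (360), Item 4 (432), Item 5 (32), Item 6 (80), Item 7 (210), Item 10 (36), Item 11 (729).
Sum: 640 + 360 + 432 + 32 + 80 + 210 + 36 + 729 = 2519.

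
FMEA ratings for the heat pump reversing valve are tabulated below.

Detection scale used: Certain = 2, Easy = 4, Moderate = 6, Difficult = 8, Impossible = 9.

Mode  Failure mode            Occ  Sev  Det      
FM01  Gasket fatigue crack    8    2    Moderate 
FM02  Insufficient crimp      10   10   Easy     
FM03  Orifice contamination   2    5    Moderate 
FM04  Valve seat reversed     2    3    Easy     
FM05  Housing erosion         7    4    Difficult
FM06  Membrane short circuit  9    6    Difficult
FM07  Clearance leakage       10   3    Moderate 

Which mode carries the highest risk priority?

FM06

RPN = Severity × Occurrence × Detection:
  FM01: 2 × 8 × 6 = 96
  FM02: 10 × 10 × 4 = 400
  FM03: 5 × 2 × 6 = 60
  FM04: 3 × 2 × 4 = 24
  FM05: 4 × 7 × 8 = 224
  FM06: 6 × 9 × 8 = 432
  FM07: 3 × 10 × 6 = 180
Highest RPN is 432 → FM06.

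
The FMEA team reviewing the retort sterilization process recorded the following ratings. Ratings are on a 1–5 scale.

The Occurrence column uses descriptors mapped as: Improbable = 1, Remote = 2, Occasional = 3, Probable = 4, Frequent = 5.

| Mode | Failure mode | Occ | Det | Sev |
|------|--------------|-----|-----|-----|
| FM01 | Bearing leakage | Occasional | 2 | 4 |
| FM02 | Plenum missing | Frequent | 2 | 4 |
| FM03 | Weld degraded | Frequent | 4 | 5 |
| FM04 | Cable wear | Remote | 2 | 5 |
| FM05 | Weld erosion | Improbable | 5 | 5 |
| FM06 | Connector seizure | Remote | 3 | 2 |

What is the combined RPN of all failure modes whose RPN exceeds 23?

RPN = Severity × Occurrence × Detection:
  FM01: 4 × 3 × 2 = 24
  FM02: 4 × 5 × 2 = 40
  FM03: 5 × 5 × 4 = 100
  FM04: 5 × 2 × 2 = 20
  FM05: 5 × 1 × 5 = 25
  FM06: 2 × 2 × 3 = 12
RPN > 23: FM01 (24), FM02 (40), FM03 (100), FM05 (25).
Sum: 24 + 40 + 100 + 25 = 189.

189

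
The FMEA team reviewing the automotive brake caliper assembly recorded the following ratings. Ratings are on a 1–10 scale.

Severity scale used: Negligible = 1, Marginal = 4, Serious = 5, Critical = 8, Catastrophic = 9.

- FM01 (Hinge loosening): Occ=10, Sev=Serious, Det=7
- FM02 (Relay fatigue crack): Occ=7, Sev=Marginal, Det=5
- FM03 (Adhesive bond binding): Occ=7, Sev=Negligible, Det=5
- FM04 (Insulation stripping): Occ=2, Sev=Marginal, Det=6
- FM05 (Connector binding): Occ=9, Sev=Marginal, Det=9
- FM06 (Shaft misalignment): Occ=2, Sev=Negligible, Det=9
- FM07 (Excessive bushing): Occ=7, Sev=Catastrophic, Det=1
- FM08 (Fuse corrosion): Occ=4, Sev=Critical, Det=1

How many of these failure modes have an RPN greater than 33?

6

RPN = Severity × Occurrence × Detection:
  FM01: 5 × 10 × 7 = 350
  FM02: 4 × 7 × 5 = 140
  FM03: 1 × 7 × 5 = 35
  FM04: 4 × 2 × 6 = 48
  FM05: 4 × 9 × 9 = 324
  FM06: 1 × 2 × 9 = 18
  FM07: 9 × 7 × 1 = 63
  FM08: 8 × 4 × 1 = 32
Modes with RPN > 33: FM01 (350), FM02 (140), FM03 (35), FM04 (48), FM05 (324), FM07 (63) → 6.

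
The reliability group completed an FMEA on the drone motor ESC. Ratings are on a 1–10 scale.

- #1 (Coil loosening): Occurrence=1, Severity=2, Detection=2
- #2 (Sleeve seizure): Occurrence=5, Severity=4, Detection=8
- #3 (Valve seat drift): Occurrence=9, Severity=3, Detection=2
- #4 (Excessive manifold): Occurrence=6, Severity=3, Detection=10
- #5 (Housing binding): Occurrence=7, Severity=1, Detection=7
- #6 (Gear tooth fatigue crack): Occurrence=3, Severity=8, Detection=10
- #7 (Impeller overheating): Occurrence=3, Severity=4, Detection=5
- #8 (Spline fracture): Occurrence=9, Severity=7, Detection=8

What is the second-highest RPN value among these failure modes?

RPN = Severity × Occurrence × Detection:
  #1: 2 × 1 × 2 = 4
  #2: 4 × 5 × 8 = 160
  #3: 3 × 9 × 2 = 54
  #4: 3 × 6 × 10 = 180
  #5: 1 × 7 × 7 = 49
  #6: 8 × 3 × 10 = 240
  #7: 4 × 3 × 5 = 60
  #8: 7 × 9 × 8 = 504
Sorted descending: 504, 240, 180, 160, 60, 54, 49, 4.
The second-highest RPN is 240 (#6).

240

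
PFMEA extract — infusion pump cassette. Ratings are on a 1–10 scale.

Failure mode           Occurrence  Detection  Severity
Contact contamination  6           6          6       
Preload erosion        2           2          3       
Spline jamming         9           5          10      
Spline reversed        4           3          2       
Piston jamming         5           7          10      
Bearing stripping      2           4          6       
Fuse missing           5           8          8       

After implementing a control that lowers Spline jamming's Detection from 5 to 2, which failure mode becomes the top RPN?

RPN = Severity × Occurrence × Detection:
  Contact contamination: 6 × 6 × 6 = 216
  Preload erosion: 3 × 2 × 2 = 12
  Spline jamming: 10 × 9 × 5 = 450
  Spline reversed: 2 × 4 × 3 = 24
  Piston jamming: 10 × 5 × 7 = 350
  Bearing stripping: 6 × 2 × 4 = 48
  Fuse missing: 8 × 5 × 8 = 320
After action: Spline jamming → 10 × 9 × 2 = 180.
Revised RPNs: Piston jamming=350, Fuse missing=320, Contact contamination=216, Spline jamming=180, Bearing stripping=48, Spline reversed=24, Preload erosion=12.
Highest is now Piston jamming (350).

Piston jamming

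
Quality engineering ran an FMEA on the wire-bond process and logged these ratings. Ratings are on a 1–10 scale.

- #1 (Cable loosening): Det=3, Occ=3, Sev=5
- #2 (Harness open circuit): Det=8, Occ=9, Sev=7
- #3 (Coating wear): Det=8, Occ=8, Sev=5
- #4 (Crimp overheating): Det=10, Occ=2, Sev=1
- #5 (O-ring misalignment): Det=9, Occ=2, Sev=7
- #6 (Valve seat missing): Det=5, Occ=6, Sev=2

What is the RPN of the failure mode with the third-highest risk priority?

RPN = Severity × Occurrence × Detection:
  #1: 5 × 3 × 3 = 45
  #2: 7 × 9 × 8 = 504
  #3: 5 × 8 × 8 = 320
  #4: 1 × 2 × 10 = 20
  #5: 7 × 2 × 9 = 126
  #6: 2 × 6 × 5 = 60
Sorted descending: 504, 320, 126, 60, 45, 20.
The third-highest RPN is 126 (#5).

126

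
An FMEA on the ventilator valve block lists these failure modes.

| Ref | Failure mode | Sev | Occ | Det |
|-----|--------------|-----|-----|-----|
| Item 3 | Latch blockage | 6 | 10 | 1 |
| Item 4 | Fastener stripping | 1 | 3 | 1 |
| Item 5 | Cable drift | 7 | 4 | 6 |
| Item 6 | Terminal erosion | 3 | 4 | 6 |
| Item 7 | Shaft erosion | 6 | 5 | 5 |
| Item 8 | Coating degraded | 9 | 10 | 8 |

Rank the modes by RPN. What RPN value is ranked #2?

168

RPN = Severity × Occurrence × Detection:
  Item 3: 6 × 10 × 1 = 60
  Item 4: 1 × 3 × 1 = 3
  Item 5: 7 × 4 × 6 = 168
  Item 6: 3 × 4 × 6 = 72
  Item 7: 6 × 5 × 5 = 150
  Item 8: 9 × 10 × 8 = 720
Sorted descending: 720, 168, 150, 72, 60, 3.
The second-highest RPN is 168 (Item 5).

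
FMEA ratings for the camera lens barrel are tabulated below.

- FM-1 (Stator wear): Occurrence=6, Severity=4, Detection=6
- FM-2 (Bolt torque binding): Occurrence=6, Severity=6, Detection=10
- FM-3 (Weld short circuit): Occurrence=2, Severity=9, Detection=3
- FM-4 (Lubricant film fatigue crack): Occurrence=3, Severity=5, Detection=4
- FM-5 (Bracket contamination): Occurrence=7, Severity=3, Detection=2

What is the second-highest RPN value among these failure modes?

RPN = Severity × Occurrence × Detection:
  FM-1: 4 × 6 × 6 = 144
  FM-2: 6 × 6 × 10 = 360
  FM-3: 9 × 2 × 3 = 54
  FM-4: 5 × 3 × 4 = 60
  FM-5: 3 × 7 × 2 = 42
Sorted descending: 360, 144, 60, 54, 42.
The second-highest RPN is 144 (FM-1).

144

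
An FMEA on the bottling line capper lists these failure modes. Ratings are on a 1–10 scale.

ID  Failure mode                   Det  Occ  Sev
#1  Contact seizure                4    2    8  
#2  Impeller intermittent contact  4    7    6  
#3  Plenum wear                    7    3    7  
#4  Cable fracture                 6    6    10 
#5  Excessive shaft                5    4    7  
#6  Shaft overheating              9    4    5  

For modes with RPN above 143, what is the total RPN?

855

RPN = Severity × Occurrence × Detection:
  #1: 8 × 2 × 4 = 64
  #2: 6 × 7 × 4 = 168
  #3: 7 × 3 × 7 = 147
  #4: 10 × 6 × 6 = 360
  #5: 7 × 4 × 5 = 140
  #6: 5 × 4 × 9 = 180
RPN > 143: #2 (168), #3 (147), #4 (360), #6 (180).
Sum: 168 + 147 + 360 + 180 = 855.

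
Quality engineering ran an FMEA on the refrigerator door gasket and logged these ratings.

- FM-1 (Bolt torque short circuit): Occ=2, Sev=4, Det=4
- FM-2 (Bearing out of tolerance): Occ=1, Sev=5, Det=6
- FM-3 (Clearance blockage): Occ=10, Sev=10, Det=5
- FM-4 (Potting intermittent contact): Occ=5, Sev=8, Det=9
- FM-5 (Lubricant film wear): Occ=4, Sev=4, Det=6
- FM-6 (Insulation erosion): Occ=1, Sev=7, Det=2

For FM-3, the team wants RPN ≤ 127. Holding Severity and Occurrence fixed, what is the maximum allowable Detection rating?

FM-3: S=10, O=10, D=5 → current RPN = 500.
Fixed product = 100. Need 100 × D ≤ 127, so D ≤ 127/100 = 1.27.
Maximum integer Detection rating = 1 (gives RPN 100; D=2 would give 200 > 127).

1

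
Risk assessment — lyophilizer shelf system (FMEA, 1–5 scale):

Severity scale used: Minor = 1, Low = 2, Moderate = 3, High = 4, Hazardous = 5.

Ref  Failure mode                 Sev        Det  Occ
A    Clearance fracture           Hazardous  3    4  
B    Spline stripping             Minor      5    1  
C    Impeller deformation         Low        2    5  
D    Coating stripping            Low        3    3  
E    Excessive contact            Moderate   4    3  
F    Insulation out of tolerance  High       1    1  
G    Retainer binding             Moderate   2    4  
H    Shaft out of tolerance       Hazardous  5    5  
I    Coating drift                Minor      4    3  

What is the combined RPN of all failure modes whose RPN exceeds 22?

245

RPN = Severity × Occurrence × Detection:
  A: 5 × 4 × 3 = 60
  B: 1 × 1 × 5 = 5
  C: 2 × 5 × 2 = 20
  D: 2 × 3 × 3 = 18
  E: 3 × 3 × 4 = 36
  F: 4 × 1 × 1 = 4
  G: 3 × 4 × 2 = 24
  H: 5 × 5 × 5 = 125
  I: 1 × 3 × 4 = 12
RPN > 22: A (60), E (36), G (24), H (125).
Sum: 60 + 36 + 24 + 125 = 245.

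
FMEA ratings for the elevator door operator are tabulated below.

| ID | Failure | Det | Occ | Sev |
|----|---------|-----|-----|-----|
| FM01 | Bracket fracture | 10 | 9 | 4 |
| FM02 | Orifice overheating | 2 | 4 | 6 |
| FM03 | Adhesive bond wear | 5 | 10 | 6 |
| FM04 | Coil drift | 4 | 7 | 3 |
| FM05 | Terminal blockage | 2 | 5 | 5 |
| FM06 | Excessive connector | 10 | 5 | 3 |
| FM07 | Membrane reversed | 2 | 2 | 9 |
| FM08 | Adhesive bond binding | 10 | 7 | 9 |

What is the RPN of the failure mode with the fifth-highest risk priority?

84

RPN = Severity × Occurrence × Detection:
  FM01: 4 × 9 × 10 = 360
  FM02: 6 × 4 × 2 = 48
  FM03: 6 × 10 × 5 = 300
  FM04: 3 × 7 × 4 = 84
  FM05: 5 × 5 × 2 = 50
  FM06: 3 × 5 × 10 = 150
  FM07: 9 × 2 × 2 = 36
  FM08: 9 × 7 × 10 = 630
Sorted descending: 630, 360, 300, 150, 84, 50, 48, 36.
The fifth-highest RPN is 84 (FM04).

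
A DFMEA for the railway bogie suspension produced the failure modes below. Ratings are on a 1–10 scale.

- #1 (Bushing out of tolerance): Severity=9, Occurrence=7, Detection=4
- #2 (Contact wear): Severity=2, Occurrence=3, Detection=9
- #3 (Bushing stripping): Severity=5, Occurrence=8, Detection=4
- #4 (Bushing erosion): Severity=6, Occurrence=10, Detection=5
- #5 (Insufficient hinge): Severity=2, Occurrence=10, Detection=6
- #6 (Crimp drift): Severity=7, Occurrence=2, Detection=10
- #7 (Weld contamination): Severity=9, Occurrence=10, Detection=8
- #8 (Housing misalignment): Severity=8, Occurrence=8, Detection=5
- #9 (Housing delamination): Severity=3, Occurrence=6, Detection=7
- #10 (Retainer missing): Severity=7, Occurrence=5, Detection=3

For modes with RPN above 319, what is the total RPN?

RPN = Severity × Occurrence × Detection:
  #1: 9 × 7 × 4 = 252
  #2: 2 × 3 × 9 = 54
  #3: 5 × 8 × 4 = 160
  #4: 6 × 10 × 5 = 300
  #5: 2 × 10 × 6 = 120
  #6: 7 × 2 × 10 = 140
  #7: 9 × 10 × 8 = 720
  #8: 8 × 8 × 5 = 320
  #9: 3 × 6 × 7 = 126
  #10: 7 × 5 × 3 = 105
RPN > 319: #7 (720), #8 (320).
Sum: 720 + 320 = 1040.

1040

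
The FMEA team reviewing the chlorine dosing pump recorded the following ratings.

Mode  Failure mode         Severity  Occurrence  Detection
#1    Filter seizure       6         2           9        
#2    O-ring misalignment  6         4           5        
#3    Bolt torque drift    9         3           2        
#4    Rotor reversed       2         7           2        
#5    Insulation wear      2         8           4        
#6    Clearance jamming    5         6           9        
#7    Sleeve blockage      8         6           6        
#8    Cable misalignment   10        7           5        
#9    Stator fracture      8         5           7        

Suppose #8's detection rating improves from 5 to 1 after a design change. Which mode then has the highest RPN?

#7

RPN = Severity × Occurrence × Detection:
  #1: 6 × 2 × 9 = 108
  #2: 6 × 4 × 5 = 120
  #3: 9 × 3 × 2 = 54
  #4: 2 × 7 × 2 = 28
  #5: 2 × 8 × 4 = 64
  #6: 5 × 6 × 9 = 270
  #7: 8 × 6 × 6 = 288
  #8: 10 × 7 × 5 = 350
  #9: 8 × 5 × 7 = 280
After action: #8 → 10 × 7 × 1 = 70.
Revised RPNs: #7=288, #9=280, #6=270, #2=120, #1=108, #8=70, #5=64, #3=54, #4=28.
Highest is now #7 (288).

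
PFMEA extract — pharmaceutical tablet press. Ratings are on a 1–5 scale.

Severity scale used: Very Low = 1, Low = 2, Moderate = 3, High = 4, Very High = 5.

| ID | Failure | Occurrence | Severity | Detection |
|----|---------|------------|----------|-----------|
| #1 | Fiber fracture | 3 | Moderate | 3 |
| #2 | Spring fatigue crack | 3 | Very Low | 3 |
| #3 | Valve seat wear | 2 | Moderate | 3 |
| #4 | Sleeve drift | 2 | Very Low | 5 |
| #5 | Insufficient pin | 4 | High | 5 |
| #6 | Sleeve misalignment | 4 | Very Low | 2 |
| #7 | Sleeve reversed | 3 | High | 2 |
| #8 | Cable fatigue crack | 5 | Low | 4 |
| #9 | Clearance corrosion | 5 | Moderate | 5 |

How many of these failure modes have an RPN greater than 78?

1

RPN = Severity × Occurrence × Detection:
  #1: 3 × 3 × 3 = 27
  #2: 1 × 3 × 3 = 9
  #3: 3 × 2 × 3 = 18
  #4: 1 × 2 × 5 = 10
  #5: 4 × 4 × 5 = 80
  #6: 1 × 4 × 2 = 8
  #7: 4 × 3 × 2 = 24
  #8: 2 × 5 × 4 = 40
  #9: 3 × 5 × 5 = 75
Modes with RPN > 78: #5 (80) → 1.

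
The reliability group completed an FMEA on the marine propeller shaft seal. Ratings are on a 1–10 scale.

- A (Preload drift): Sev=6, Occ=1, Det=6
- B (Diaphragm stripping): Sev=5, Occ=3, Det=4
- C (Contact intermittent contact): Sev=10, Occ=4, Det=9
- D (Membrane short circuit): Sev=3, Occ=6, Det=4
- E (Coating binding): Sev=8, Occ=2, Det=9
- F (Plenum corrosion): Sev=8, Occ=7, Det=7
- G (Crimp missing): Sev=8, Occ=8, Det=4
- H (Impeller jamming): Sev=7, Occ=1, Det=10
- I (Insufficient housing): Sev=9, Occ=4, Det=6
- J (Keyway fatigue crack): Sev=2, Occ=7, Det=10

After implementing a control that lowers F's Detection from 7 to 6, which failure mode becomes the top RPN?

C

RPN = Severity × Occurrence × Detection:
  A: 6 × 1 × 6 = 36
  B: 5 × 3 × 4 = 60
  C: 10 × 4 × 9 = 360
  D: 3 × 6 × 4 = 72
  E: 8 × 2 × 9 = 144
  F: 8 × 7 × 7 = 392
  G: 8 × 8 × 4 = 256
  H: 7 × 1 × 10 = 70
  I: 9 × 4 × 6 = 216
  J: 2 × 7 × 10 = 140
After action: F → 8 × 7 × 6 = 336.
Revised RPNs: C=360, F=336, G=256, I=216, E=144, J=140, D=72, H=70, B=60, A=36.
Highest is now C (360).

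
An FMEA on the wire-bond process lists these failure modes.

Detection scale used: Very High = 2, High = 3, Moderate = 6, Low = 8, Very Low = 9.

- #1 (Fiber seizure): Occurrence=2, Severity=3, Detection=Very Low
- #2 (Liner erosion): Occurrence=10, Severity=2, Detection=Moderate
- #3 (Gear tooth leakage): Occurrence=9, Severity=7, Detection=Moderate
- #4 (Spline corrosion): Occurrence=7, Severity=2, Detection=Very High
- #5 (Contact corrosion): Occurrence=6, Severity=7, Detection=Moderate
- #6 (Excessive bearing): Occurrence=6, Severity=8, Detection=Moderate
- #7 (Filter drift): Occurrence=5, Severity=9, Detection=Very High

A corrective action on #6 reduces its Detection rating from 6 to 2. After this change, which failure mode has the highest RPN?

RPN = Severity × Occurrence × Detection:
  #1: 3 × 2 × 9 = 54
  #2: 2 × 10 × 6 = 120
  #3: 7 × 9 × 6 = 378
  #4: 2 × 7 × 2 = 28
  #5: 7 × 6 × 6 = 252
  #6: 8 × 6 × 6 = 288
  #7: 9 × 5 × 2 = 90
After action: #6 → 8 × 6 × 2 = 96.
Revised RPNs: #3=378, #5=252, #2=120, #6=96, #7=90, #1=54, #4=28.
Highest is now #3 (378).

#3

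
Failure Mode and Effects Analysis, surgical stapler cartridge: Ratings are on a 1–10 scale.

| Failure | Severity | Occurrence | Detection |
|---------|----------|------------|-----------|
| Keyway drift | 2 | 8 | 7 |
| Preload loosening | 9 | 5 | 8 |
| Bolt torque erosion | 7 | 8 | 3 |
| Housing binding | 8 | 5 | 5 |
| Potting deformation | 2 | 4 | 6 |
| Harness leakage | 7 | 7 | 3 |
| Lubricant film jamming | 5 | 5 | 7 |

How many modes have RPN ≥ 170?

3

RPN = Severity × Occurrence × Detection:
  Keyway drift: 2 × 8 × 7 = 112
  Preload loosening: 9 × 5 × 8 = 360
  Bolt torque erosion: 7 × 8 × 3 = 168
  Housing binding: 8 × 5 × 5 = 200
  Potting deformation: 2 × 4 × 6 = 48
  Harness leakage: 7 × 7 × 3 = 147
  Lubricant film jamming: 5 × 5 × 7 = 175
Modes with RPN ≥ 170: Preload loosening (360), Housing binding (200), Lubricant film jamming (175) → 3.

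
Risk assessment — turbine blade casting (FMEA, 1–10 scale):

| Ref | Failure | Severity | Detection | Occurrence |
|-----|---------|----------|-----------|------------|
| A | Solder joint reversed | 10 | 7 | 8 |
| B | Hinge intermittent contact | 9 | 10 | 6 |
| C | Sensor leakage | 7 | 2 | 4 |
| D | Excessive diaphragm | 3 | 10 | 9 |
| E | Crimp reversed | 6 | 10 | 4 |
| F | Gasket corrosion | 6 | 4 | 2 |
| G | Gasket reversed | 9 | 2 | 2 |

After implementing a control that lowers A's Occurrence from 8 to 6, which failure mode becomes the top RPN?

B

RPN = Severity × Occurrence × Detection:
  A: 10 × 8 × 7 = 560
  B: 9 × 6 × 10 = 540
  C: 7 × 4 × 2 = 56
  D: 3 × 9 × 10 = 270
  E: 6 × 4 × 10 = 240
  F: 6 × 2 × 4 = 48
  G: 9 × 2 × 2 = 36
After action: A → 10 × 6 × 7 = 420.
Revised RPNs: B=540, A=420, D=270, E=240, C=56, F=48, G=36.
Highest is now B (540).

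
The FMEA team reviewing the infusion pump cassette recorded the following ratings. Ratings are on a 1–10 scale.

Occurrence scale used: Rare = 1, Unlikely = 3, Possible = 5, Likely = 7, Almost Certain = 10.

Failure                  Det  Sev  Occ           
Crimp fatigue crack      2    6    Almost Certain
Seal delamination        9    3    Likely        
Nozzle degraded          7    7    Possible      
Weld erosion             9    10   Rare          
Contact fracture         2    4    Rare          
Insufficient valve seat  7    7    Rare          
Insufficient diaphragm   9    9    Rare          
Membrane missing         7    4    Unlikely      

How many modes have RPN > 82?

5

RPN = Severity × Occurrence × Detection:
  Crimp fatigue crack: 6 × 10 × 2 = 120
  Seal delamination: 3 × 7 × 9 = 189
  Nozzle degraded: 7 × 5 × 7 = 245
  Weld erosion: 10 × 1 × 9 = 90
  Contact fracture: 4 × 1 × 2 = 8
  Insufficient valve seat: 7 × 1 × 7 = 49
  Insufficient diaphragm: 9 × 1 × 9 = 81
  Membrane missing: 4 × 3 × 7 = 84
Modes with RPN > 82: Crimp fatigue crack (120), Seal delamination (189), Nozzle degraded (245), Weld erosion (90), Membrane missing (84) → 5.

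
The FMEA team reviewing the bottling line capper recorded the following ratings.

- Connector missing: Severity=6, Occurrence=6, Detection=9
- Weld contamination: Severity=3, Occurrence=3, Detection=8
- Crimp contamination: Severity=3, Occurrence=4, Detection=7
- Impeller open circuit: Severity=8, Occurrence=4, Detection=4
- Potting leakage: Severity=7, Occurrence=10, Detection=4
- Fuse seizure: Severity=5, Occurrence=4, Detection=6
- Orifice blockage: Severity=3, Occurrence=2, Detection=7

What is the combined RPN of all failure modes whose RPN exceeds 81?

936

RPN = Severity × Occurrence × Detection:
  Connector missing: 6 × 6 × 9 = 324
  Weld contamination: 3 × 3 × 8 = 72
  Crimp contamination: 3 × 4 × 7 = 84
  Impeller open circuit: 8 × 4 × 4 = 128
  Potting leakage: 7 × 10 × 4 = 280
  Fuse seizure: 5 × 4 × 6 = 120
  Orifice blockage: 3 × 2 × 7 = 42
RPN > 81: Connector missing (324), Crimp contamination (84), Impeller open circuit (128), Potting leakage (280), Fuse seizure (120).
Sum: 324 + 84 + 128 + 280 + 120 = 936.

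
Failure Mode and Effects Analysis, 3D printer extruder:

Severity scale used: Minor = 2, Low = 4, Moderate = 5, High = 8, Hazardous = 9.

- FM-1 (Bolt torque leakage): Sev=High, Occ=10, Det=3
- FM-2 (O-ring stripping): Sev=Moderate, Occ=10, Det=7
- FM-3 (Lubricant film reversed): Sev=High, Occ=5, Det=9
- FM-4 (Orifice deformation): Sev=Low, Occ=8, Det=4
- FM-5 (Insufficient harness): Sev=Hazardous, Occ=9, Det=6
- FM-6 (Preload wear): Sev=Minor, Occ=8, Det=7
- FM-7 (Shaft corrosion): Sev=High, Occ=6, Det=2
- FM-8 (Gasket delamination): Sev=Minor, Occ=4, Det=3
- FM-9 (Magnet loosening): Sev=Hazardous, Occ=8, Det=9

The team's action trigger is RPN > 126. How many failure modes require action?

RPN = Severity × Occurrence × Detection:
  FM-1: 8 × 10 × 3 = 240
  FM-2: 5 × 10 × 7 = 350
  FM-3: 8 × 5 × 9 = 360
  FM-4: 4 × 8 × 4 = 128
  FM-5: 9 × 9 × 6 = 486
  FM-6: 2 × 8 × 7 = 112
  FM-7: 8 × 6 × 2 = 96
  FM-8: 2 × 4 × 3 = 24
  FM-9: 9 × 8 × 9 = 648
Modes with RPN > 126: FM-1 (240), FM-2 (350), FM-3 (360), FM-4 (128), FM-5 (486), FM-9 (648) → 6.

6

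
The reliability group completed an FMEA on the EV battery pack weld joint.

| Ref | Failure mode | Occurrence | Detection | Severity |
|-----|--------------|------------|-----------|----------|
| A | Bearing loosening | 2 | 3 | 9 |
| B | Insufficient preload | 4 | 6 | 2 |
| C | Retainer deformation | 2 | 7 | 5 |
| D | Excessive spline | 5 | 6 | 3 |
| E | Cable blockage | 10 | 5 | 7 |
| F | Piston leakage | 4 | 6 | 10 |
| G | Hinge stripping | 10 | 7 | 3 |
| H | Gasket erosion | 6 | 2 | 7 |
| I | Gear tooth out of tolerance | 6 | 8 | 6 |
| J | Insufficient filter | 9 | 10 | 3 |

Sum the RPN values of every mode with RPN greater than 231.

1148

RPN = Severity × Occurrence × Detection:
  A: 9 × 2 × 3 = 54
  B: 2 × 4 × 6 = 48
  C: 5 × 2 × 7 = 70
  D: 3 × 5 × 6 = 90
  E: 7 × 10 × 5 = 350
  F: 10 × 4 × 6 = 240
  G: 3 × 10 × 7 = 210
  H: 7 × 6 × 2 = 84
  I: 6 × 6 × 8 = 288
  J: 3 × 9 × 10 = 270
RPN > 231: E (350), F (240), I (288), J (270).
Sum: 350 + 240 + 288 + 270 = 1148.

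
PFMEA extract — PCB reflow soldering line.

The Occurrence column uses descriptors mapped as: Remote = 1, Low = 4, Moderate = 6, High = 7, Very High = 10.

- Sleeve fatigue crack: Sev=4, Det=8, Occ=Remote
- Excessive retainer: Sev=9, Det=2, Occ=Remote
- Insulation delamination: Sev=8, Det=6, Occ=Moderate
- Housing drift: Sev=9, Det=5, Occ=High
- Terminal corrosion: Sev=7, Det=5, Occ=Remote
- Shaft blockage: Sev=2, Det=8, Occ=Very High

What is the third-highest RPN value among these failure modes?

RPN = Severity × Occurrence × Detection:
  Sleeve fatigue crack: 4 × 1 × 8 = 32
  Excessive retainer: 9 × 1 × 2 = 18
  Insulation delamination: 8 × 6 × 6 = 288
  Housing drift: 9 × 7 × 5 = 315
  Terminal corrosion: 7 × 1 × 5 = 35
  Shaft blockage: 2 × 10 × 8 = 160
Sorted descending: 315, 288, 160, 35, 32, 18.
The third-highest RPN is 160 (Shaft blockage).

160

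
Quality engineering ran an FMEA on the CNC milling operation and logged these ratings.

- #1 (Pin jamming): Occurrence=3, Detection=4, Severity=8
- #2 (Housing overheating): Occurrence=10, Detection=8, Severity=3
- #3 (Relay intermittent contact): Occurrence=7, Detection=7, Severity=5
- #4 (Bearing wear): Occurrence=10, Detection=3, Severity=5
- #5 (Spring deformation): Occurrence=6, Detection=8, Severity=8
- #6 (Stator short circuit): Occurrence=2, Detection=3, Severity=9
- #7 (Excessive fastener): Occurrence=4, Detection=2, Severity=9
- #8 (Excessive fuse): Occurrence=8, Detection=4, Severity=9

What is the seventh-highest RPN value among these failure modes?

72

RPN = Severity × Occurrence × Detection:
  #1: 8 × 3 × 4 = 96
  #2: 3 × 10 × 8 = 240
  #3: 5 × 7 × 7 = 245
  #4: 5 × 10 × 3 = 150
  #5: 8 × 6 × 8 = 384
  #6: 9 × 2 × 3 = 54
  #7: 9 × 4 × 2 = 72
  #8: 9 × 8 × 4 = 288
Sorted descending: 384, 288, 245, 240, 150, 96, 72, 54.
The seventh-highest RPN is 72 (#7).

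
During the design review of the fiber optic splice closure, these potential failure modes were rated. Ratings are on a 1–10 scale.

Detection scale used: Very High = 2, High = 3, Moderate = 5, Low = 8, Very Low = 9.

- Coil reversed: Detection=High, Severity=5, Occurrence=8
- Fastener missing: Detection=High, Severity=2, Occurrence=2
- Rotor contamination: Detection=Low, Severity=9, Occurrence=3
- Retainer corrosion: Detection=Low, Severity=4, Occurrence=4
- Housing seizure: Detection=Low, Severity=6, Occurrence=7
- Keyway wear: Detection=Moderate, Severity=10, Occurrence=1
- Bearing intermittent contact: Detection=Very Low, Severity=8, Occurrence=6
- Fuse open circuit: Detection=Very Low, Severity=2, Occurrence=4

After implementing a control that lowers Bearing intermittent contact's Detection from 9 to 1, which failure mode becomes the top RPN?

RPN = Severity × Occurrence × Detection:
  Coil reversed: 5 × 8 × 3 = 120
  Fastener missing: 2 × 2 × 3 = 12
  Rotor contamination: 9 × 3 × 8 = 216
  Retainer corrosion: 4 × 4 × 8 = 128
  Housing seizure: 6 × 7 × 8 = 336
  Keyway wear: 10 × 1 × 5 = 50
  Bearing intermittent contact: 8 × 6 × 9 = 432
  Fuse open circuit: 2 × 4 × 9 = 72
After action: Bearing intermittent contact → 8 × 6 × 1 = 48.
Revised RPNs: Housing seizure=336, Rotor contamination=216, Retainer corrosion=128, Coil reversed=120, Fuse open circuit=72, Keyway wear=50, Bearing intermittent contact=48, Fastener missing=12.
Highest is now Housing seizure (336).

Housing seizure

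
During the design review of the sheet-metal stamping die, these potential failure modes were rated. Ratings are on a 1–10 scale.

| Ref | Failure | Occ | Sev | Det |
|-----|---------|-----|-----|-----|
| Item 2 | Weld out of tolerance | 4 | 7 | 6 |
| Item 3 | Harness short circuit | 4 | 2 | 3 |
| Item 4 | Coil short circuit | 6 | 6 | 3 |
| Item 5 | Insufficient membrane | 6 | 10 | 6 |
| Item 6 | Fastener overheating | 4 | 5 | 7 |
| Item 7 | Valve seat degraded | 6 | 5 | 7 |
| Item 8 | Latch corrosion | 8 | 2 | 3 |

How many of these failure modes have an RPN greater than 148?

3

RPN = Severity × Occurrence × Detection:
  Item 2: 7 × 4 × 6 = 168
  Item 3: 2 × 4 × 3 = 24
  Item 4: 6 × 6 × 3 = 108
  Item 5: 10 × 6 × 6 = 360
  Item 6: 5 × 4 × 7 = 140
  Item 7: 5 × 6 × 7 = 210
  Item 8: 2 × 8 × 3 = 48
Modes with RPN > 148: Item 2 (168), Item 5 (360), Item 7 (210) → 3.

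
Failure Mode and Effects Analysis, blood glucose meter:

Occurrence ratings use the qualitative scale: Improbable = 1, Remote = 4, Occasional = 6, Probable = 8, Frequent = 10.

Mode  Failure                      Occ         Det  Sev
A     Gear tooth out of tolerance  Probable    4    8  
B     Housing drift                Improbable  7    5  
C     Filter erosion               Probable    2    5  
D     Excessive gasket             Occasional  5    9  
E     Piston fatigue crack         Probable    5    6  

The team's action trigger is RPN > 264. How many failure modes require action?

RPN = Severity × Occurrence × Detection:
  A: 8 × 8 × 4 = 256
  B: 5 × 1 × 7 = 35
  C: 5 × 8 × 2 = 80
  D: 9 × 6 × 5 = 270
  E: 6 × 8 × 5 = 240
Modes with RPN > 264: D (270) → 1.

1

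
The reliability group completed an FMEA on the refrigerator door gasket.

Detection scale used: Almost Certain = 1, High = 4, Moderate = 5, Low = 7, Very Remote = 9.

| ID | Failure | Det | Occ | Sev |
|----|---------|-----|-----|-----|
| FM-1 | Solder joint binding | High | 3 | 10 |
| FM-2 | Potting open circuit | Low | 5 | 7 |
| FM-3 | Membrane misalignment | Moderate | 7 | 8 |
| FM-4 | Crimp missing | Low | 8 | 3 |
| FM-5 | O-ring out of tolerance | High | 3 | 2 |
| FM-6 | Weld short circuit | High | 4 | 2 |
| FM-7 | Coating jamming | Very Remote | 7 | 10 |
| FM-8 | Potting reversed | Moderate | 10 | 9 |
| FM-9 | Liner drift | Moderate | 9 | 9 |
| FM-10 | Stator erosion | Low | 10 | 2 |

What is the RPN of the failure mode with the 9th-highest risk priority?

RPN = Severity × Occurrence × Detection:
  FM-1: 10 × 3 × 4 = 120
  FM-2: 7 × 5 × 7 = 245
  FM-3: 8 × 7 × 5 = 280
  FM-4: 3 × 8 × 7 = 168
  FM-5: 2 × 3 × 4 = 24
  FM-6: 2 × 4 × 4 = 32
  FM-7: 10 × 7 × 9 = 630
  FM-8: 9 × 10 × 5 = 450
  FM-9: 9 × 9 × 5 = 405
  FM-10: 2 × 10 × 7 = 140
Sorted descending: 630, 450, 405, 280, 245, 168, 140, 120, 32, 24.
The 9th-highest RPN is 32 (FM-6).

32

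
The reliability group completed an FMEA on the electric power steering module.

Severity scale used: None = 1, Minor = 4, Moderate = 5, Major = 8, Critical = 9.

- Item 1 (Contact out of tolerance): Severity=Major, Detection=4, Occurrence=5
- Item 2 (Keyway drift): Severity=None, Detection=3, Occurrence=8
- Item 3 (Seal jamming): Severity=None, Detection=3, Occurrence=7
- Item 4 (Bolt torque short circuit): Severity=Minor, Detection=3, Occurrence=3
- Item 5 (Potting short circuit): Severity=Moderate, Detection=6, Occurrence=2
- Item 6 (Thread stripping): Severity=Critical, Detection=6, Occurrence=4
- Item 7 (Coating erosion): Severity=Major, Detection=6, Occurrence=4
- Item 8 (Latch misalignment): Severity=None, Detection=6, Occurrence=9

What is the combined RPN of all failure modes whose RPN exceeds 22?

RPN = Severity × Occurrence × Detection:
  Item 1: 8 × 5 × 4 = 160
  Item 2: 1 × 8 × 3 = 24
  Item 3: 1 × 7 × 3 = 21
  Item 4: 4 × 3 × 3 = 36
  Item 5: 5 × 2 × 6 = 60
  Item 6: 9 × 4 × 6 = 216
  Item 7: 8 × 4 × 6 = 192
  Item 8: 1 × 9 × 6 = 54
RPN > 22: Item 1 (160), Item 2 (24), Item 4 (36), Item 5 (60), Item 6 (216), Item 7 (192), Item 8 (54).
Sum: 160 + 24 + 36 + 60 + 216 + 192 + 54 = 742.

742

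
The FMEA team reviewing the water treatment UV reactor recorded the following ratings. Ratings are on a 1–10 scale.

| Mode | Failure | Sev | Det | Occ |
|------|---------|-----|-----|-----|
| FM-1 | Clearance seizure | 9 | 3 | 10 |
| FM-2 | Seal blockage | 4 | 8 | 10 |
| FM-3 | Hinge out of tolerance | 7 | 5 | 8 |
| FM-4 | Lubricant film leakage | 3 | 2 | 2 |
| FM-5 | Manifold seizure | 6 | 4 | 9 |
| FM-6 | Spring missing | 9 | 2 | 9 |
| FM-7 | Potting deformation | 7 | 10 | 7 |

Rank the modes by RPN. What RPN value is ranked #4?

270

RPN = Severity × Occurrence × Detection:
  FM-1: 9 × 10 × 3 = 270
  FM-2: 4 × 10 × 8 = 320
  FM-3: 7 × 8 × 5 = 280
  FM-4: 3 × 2 × 2 = 12
  FM-5: 6 × 9 × 4 = 216
  FM-6: 9 × 9 × 2 = 162
  FM-7: 7 × 7 × 10 = 490
Sorted descending: 490, 320, 280, 270, 216, 162, 12.
The fourth-highest RPN is 270 (FM-1).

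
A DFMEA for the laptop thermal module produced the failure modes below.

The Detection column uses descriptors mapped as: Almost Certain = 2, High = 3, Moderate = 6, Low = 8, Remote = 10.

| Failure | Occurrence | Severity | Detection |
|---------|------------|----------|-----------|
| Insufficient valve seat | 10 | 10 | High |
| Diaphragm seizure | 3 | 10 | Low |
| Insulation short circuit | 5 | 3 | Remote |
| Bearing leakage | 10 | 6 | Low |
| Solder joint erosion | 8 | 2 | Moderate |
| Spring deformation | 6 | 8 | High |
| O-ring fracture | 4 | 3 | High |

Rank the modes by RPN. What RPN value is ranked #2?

300

RPN = Severity × Occurrence × Detection:
  Insufficient valve seat: 10 × 10 × 3 = 300
  Diaphragm seizure: 10 × 3 × 8 = 240
  Insulation short circuit: 3 × 5 × 10 = 150
  Bearing leakage: 6 × 10 × 8 = 480
  Solder joint erosion: 2 × 8 × 6 = 96
  Spring deformation: 8 × 6 × 3 = 144
  O-ring fracture: 3 × 4 × 3 = 36
Sorted descending: 480, 300, 240, 150, 144, 96, 36.
The second-highest RPN is 300 (Insufficient valve seat).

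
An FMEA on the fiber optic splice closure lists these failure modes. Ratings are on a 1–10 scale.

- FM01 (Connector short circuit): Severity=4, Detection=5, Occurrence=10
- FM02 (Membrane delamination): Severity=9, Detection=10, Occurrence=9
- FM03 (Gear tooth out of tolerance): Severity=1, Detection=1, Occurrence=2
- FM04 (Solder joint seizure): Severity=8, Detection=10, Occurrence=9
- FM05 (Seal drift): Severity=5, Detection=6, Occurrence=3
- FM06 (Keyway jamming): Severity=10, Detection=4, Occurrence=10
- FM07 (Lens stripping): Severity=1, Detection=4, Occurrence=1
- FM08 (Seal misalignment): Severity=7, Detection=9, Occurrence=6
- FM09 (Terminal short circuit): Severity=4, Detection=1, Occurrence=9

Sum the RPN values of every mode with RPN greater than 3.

RPN = Severity × Occurrence × Detection:
  FM01: 4 × 10 × 5 = 200
  FM02: 9 × 9 × 10 = 810
  FM03: 1 × 2 × 1 = 2
  FM04: 8 × 9 × 10 = 720
  FM05: 5 × 3 × 6 = 90
  FM06: 10 × 10 × 4 = 400
  FM07: 1 × 1 × 4 = 4
  FM08: 7 × 6 × 9 = 378
  FM09: 4 × 9 × 1 = 36
RPN > 3: FM01 (200), FM02 (810), FM04 (720), FM05 (90), FM06 (400), FM07 (4), FM08 (378), FM09 (36).
Sum: 200 + 810 + 720 + 90 + 400 + 4 + 378 + 36 = 2638.

2638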